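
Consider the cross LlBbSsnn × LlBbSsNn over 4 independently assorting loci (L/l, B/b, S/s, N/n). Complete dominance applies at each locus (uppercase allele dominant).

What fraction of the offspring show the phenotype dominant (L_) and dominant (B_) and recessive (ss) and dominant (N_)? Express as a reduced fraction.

P(L_ B_ ss N_) = 9/128

LlBbSsnn gametes: LBSn×2, LBsn×2, LbSn×2, Lbsn×2, lBSn×2, lBsn×2, lbSn×2, lbsn×2
LlBbSsNn gametes: LBSN×1, LBSn×1, LBsN×1, LBsn×1, LbSN×1, LbSn×1, LbsN×1, Lbsn×1, lBSN×1, lBSn×1, lBsN×1, lBsn×1, lbSN×1, lbSn×1, lbsN×1, lbsn×1
LlBbSsnn×LlBbSsNn grid (16·16=256): LLBBSSNn=2 LLBBSSnn=2 LLBBSsNn=4 LLBBSsnn=4 LLBBssNn=2 LLBBssnn=2 LLBbSSNn=4 LLBbSSnn=4 LLBbSsNn=8 LLBbSsnn=8 LLBbssNn=4 LLBbssnn=4 LLbbSSNn=2 LLbbSSnn=2 LLbbSsNn=4 LLbbSsnn=4 LLbbssNn=2 LLbbssnn=2 LlBBSSNn=4 LlBBSSnn=4 LlBBSsNn=8 LlBBSsnn=8 LlBBssNn=4 LlBBssnn=4 LlBbSSNn=8 LlBbSSnn=8 LlBbSsNn=16 LlBbSsnn=16 LlBbssNn=8 LlBbssnn=8 LlbbSSNn=4 LlbbSSnn=4 LlbbSsNn=8 LlbbSsnn=8 LlbbssNn=4 Llbbssnn=4 llBBSSNn=2 llBBSSnn=2 llBBSsNn=4 llBBSsnn=4 llBBssNn=2 llBBssnn=2 llBbSSNn=4 llBbSSnn=4 llBbSsNn=8 llBbSsnn=8 llBbssNn=4 llBbssnn=4 llbbSSNn=2 llbbSSnn=2 llbbSsNn=4 llbbSsnn=4 llbbssNn=2 llbbssnn=2
L_ B_ ss N_ hits 18/256; gcd=2; 18÷2/256÷2 = 9/128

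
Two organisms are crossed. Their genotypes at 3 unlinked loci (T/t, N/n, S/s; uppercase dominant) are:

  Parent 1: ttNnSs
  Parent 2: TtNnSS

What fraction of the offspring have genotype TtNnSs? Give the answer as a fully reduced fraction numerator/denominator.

ttNnSs gametes: tNS×2, tNs×2, tnS×2, tns×2
TtNnSS gametes: TNS×2, TnS×2, tNS×2, tnS×2
ttNnSs×TtNnSS grid (8·8=64): TtNNSS=4 TtNNSs=4 TtNnSS=8 TtNnSs=8 TtnnSS=4 TtnnSs=4 ttNNSS=4 ttNNSs=4 ttNnSS=8 ttNnSs=8 ttnnSS=4 ttnnSs=4
TtNnSs hits 8/64; gcd=8; 8÷8/64÷8 = 1/8

P(TtNnSs) = 1/8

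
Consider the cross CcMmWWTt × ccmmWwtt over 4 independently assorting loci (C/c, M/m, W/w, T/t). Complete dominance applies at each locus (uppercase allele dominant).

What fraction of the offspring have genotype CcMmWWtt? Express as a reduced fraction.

P(CcMmWWtt) = 1/16

CcMmWWTt gametes: CMWT×2, CMWt×2, CmWT×2, CmWt×2, cMWT×2, cMWt×2, cmWT×2, cmWt×2
ccmmWwtt gametes: cmWt×8, cmwt×8
CcMmWWTt×ccmmWwtt grid (16·16=256): CcMmWWTt=16 CcMmWWtt=16 CcMmWwTt=16 CcMmWwtt=16 CcmmWWTt=16 CcmmWWtt=16 CcmmWwTt=16 CcmmWwtt=16 ccMmWWTt=16 ccMmWWtt=16 ccMmWwTt=16 ccMmWwtt=16 ccmmWWTt=16 ccmmWWtt=16 ccmmWwTt=16 ccmmWwtt=16
CcMmWWtt hits 16/256; gcd=16; 16÷16/256÷16 = 1/16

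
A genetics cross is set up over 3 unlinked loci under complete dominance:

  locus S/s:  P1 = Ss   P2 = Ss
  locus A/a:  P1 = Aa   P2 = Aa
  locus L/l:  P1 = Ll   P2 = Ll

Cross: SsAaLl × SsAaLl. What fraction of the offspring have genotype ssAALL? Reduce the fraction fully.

SsAaLl gametes: SAL×1, SAl×1, SaL×1, Sal×1, sAL×1, sAl×1, saL×1, sal×1
SsAaLl gametes: SAL×1, SAl×1, SaL×1, Sal×1, sAL×1, sAl×1, saL×1, sal×1
SsAaLl×SsAaLl grid (8·8=64): SSAALL=1 SSAALl=2 SSAAll=1 SSAaLL=2 SSAaLl=4 SSAall=2 SSaaLL=1 SSaaLl=2 SSaall=1 SsAALL=2 SsAALl=4 SsAAll=2 SsAaLL=4 SsAaLl=8 SsAall=4 SsaaLL=2 SsaaLl=4 Ssaall=2 ssAALL=1 ssAALl=2 ssAAll=1 ssAaLL=2 ssAaLl=4 ssAall=2 ssaaLL=1 ssaaLl=2 ssaall=1
ssAALL hits 1/64; gcd=1; 1÷1/64÷1 = 1/64

P(ssAALL) = 1/64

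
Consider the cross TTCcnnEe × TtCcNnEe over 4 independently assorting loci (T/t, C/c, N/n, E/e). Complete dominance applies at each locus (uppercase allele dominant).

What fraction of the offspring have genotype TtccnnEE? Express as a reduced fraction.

P(TtccnnEE) = 1/64

TTCcnnEe gametes: TCnE×4, TCne×4, TcnE×4, Tcne×4
TtCcNnEe gametes: TCNE×1, TCNe×1, TCnE×1, TCne×1, TcNE×1, TcNe×1, TcnE×1, Tcne×1, tCNE×1, tCNe×1, tCnE×1, tCne×1, tcNE×1, tcNe×1, tcnE×1, tcne×1
TTCcnnEe×TtCcNnEe grid (16·16=256): TTCCNnEE=4 TTCCNnEe=8 TTCCNnee=4 TTCCnnEE=4 TTCCnnEe=8 TTCCnnee=4 TTCcNnEE=8 TTCcNnEe=16 TTCcNnee=8 TTCcnnEE=8 TTCcnnEe=16 TTCcnnee=8 TTccNnEE=4 TTccNnEe=8 TTccNnee=4 TTccnnEE=4 TTccnnEe=8 TTccnnee=4 TtCCNnEE=4 TtCCNnEe=8 TtCCNnee=4 TtCCnnEE=4 TtCCnnEe=8 TtCCnnee=4 TtCcNnEE=8 TtCcNnEe=16 TtCcNnee=8 TtCcnnEE=8 TtCcnnEe=16 TtCcnnee=8 TtccNnEE=4 TtccNnEe=8 TtccNnee=4 TtccnnEE=4 TtccnnEe=8 Ttccnnee=4
TtccnnEE hits 4/256; gcd=4; 4÷4/256÷4 = 1/64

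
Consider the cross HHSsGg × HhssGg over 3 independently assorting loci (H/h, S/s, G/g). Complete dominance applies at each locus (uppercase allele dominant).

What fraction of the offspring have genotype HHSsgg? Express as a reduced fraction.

P(HHSsgg) = 1/16

HHSsGg gametes: HSG×2, HSg×2, HsG×2, Hsg×2
HhssGg gametes: HsG×2, Hsg×2, hsG×2, hsg×2
HHSsGg×HhssGg grid (8·8=64): HHSsGG=4 HHSsGg=8 HHSsgg=4 HHssGG=4 HHssGg=8 HHssgg=4 HhSsGG=4 HhSsGg=8 HhSsgg=4 HhssGG=4 HhssGg=8 Hhssgg=4
HHSsgg hits 4/64; gcd=4; 4÷4/64÷4 = 1/16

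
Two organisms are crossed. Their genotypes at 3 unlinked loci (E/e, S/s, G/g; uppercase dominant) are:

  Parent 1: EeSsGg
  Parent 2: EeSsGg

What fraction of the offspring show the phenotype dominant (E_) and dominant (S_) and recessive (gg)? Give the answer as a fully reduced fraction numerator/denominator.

P(E_ S_ gg) = 9/64

EeSsGg gametes: ESG×1, ESg×1, EsG×1, Esg×1, eSG×1, eSg×1, esG×1, esg×1
EeSsGg gametes: ESG×1, ESg×1, EsG×1, Esg×1, eSG×1, eSg×1, esG×1, esg×1
EeSsGg×EeSsGg grid (8·8=64): EESSGG=1 EESSGg=2 EESSgg=1 EESsGG=2 EESsGg=4 EESsgg=2 EEssGG=1 EEssGg=2 EEssgg=1 EeSSGG=2 EeSSGg=4 EeSSgg=2 EeSsGG=4 EeSsGg=8 EeSsgg=4 EessGG=2 EessGg=4 Eessgg=2 eeSSGG=1 eeSSGg=2 eeSSgg=1 eeSsGG=2 eeSsGg=4 eeSsgg=2 eessGG=1 eessGg=2 eessgg=1
E_ S_ gg hits 9/64; gcd=1; 9÷1/64÷1 = 9/64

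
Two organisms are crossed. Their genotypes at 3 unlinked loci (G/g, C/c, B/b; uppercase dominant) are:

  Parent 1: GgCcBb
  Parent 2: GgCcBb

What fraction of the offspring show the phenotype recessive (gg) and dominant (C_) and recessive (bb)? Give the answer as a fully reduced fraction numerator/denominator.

P(gg C_ bb) = 3/64

GgCcBb gametes: GCB×1, GCb×1, GcB×1, Gcb×1, gCB×1, gCb×1, gcB×1, gcb×1
GgCcBb gametes: GCB×1, GCb×1, GcB×1, Gcb×1, gCB×1, gCb×1, gcB×1, gcb×1
GgCcBb×GgCcBb grid (8·8=64): GGCCBB=1 GGCCBb=2 GGCCbb=1 GGCcBB=2 GGCcBb=4 GGCcbb=2 GGccBB=1 GGccBb=2 GGccbb=1 GgCCBB=2 GgCCBb=4 GgCCbb=2 GgCcBB=4 GgCcBb=8 GgCcbb=4 GgccBB=2 GgccBb=4 Ggccbb=2 ggCCBB=1 ggCCBb=2 ggCCbb=1 ggCcBB=2 ggCcBb=4 ggCcbb=2 ggccBB=1 ggccBb=2 ggccbb=1
gg C_ bb hits 3/64; gcd=1; 3÷1/64÷1 = 3/64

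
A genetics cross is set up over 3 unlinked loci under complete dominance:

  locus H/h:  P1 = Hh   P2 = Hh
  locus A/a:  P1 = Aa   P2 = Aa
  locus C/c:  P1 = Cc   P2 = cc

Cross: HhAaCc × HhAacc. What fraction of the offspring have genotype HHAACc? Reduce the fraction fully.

P(HHAACc) = 1/32

HhAaCc gametes: HAC×1, HAc×1, HaC×1, Hac×1, hAC×1, hAc×1, haC×1, hac×1
HhAacc gametes: HAc×2, Hac×2, hAc×2, hac×2
HhAaCc×HhAacc grid (8·8=64): HHAACc=2 HHAAcc=2 HHAaCc=4 HHAacc=4 HHaaCc=2 HHaacc=2 HhAACc=4 HhAAcc=4 HhAaCc=8 HhAacc=8 HhaaCc=4 Hhaacc=4 hhAACc=2 hhAAcc=2 hhAaCc=4 hhAacc=4 hhaaCc=2 hhaacc=2
HHAACc hits 2/64; gcd=2; 2÷2/64÷2 = 1/32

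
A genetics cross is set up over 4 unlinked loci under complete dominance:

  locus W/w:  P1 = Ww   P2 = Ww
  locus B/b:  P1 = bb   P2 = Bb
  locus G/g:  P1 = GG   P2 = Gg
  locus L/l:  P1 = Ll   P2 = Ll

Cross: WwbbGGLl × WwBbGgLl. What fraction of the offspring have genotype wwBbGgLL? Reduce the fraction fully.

P(wwBbGgLL) = 1/64

WwbbGGLl gametes: WbGL×4, WbGl×4, wbGL×4, wbGl×4
WwBbGgLl gametes: WBGL×1, WBGl×1, WBgL×1, WBgl×1, WbGL×1, WbGl×1, WbgL×1, Wbgl×1, wBGL×1, wBGl×1, wBgL×1, wBgl×1, wbGL×1, wbGl×1, wbgL×1, wbgl×1
WwbbGGLl×WwBbGgLl grid (16·16=256): WWBbGGLL=4 WWBbGGLl=8 WWBbGGll=4 WWBbGgLL=4 WWBbGgLl=8 WWBbGgll=4 WWbbGGLL=4 WWbbGGLl=8 WWbbGGll=4 WWbbGgLL=4 WWbbGgLl=8 WWbbGgll=4 WwBbGGLL=8 WwBbGGLl=16 WwBbGGll=8 WwBbGgLL=8 WwBbGgLl=16 WwBbGgll=8 WwbbGGLL=8 WwbbGGLl=16 WwbbGGll=8 WwbbGgLL=8 WwbbGgLl=16 WwbbGgll=8 wwBbGGLL=4 wwBbGGLl=8 wwBbGGll=4 wwBbGgLL=4 wwBbGgLl=8 wwBbGgll=4 wwbbGGLL=4 wwbbGGLl=8 wwbbGGll=4 wwbbGgLL=4 wwbbGgLl=8 wwbbGgll=4
wwBbGgLL hits 4/256; gcd=4; 4÷4/256÷4 = 1/64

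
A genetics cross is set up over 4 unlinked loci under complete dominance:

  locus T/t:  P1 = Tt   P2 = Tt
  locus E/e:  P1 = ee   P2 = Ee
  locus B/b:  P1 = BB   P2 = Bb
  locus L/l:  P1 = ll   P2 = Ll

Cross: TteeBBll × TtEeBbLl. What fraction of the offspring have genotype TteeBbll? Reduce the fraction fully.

P(TteeBbll) = 1/16

TteeBBll gametes: TeBl×8, teBl×8
TtEeBbLl gametes: TEBL×1, TEBl×1, TEbL×1, TEbl×1, TeBL×1, TeBl×1, TebL×1, Tebl×1, tEBL×1, tEBl×1, tEbL×1, tEbl×1, teBL×1, teBl×1, tebL×1, tebl×1
TteeBBll×TtEeBbLl grid (16·16=256): TTEeBBLl=8 TTEeBBll=8 TTEeBbLl=8 TTEeBbll=8 TTeeBBLl=8 TTeeBBll=8 TTeeBbLl=8 TTeeBbll=8 TtEeBBLl=16 TtEeBBll=16 TtEeBbLl=16 TtEeBbll=16 TteeBBLl=16 TteeBBll=16 TteeBbLl=16 TteeBbll=16 ttEeBBLl=8 ttEeBBll=8 ttEeBbLl=8 ttEeBbll=8 tteeBBLl=8 tteeBBll=8 tteeBbLl=8 tteeBbll=8
TteeBbll hits 16/256; gcd=16; 16÷16/256÷16 = 1/16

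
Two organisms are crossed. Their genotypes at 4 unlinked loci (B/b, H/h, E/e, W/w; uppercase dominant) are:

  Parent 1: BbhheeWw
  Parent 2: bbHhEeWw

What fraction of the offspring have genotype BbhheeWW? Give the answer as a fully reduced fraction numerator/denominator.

BbhheeWw gametes: BheW×4, Bhew×4, bheW×4, bhew×4
bbHhEeWw gametes: bHEW×2, bHEw×2, bHeW×2, bHew×2, bhEW×2, bhEw×2, bheW×2, bhew×2
BbhheeWw×bbHhEeWw grid (16·16=256): BbHhEeWW=8 BbHhEeWw=16 BbHhEeww=8 BbHheeWW=8 BbHheeWw=16 BbHheeww=8 BbhhEeWW=8 BbhhEeWw=16 BbhhEeww=8 BbhheeWW=8 BbhheeWw=16 Bbhheeww=8 bbHhEeWW=8 bbHhEeWw=16 bbHhEeww=8 bbHheeWW=8 bbHheeWw=16 bbHheeww=8 bbhhEeWW=8 bbhhEeWw=16 bbhhEeww=8 bbhheeWW=8 bbhheeWw=16 bbhheeww=8
BbhheeWW hits 8/256; gcd=8; 8÷8/256÷8 = 1/32

P(BbhheeWW) = 1/32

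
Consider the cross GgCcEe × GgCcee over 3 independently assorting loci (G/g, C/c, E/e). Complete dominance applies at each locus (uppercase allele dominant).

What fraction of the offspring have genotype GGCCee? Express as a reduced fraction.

P(GGCCee) = 1/32

GgCcEe gametes: GCE×1, GCe×1, GcE×1, Gce×1, gCE×1, gCe×1, gcE×1, gce×1
GgCcee gametes: GCe×2, Gce×2, gCe×2, gce×2
GgCcEe×GgCcee grid (8·8=64): GGCCEe=2 GGCCee=2 GGCcEe=4 GGCcee=4 GGccEe=2 GGccee=2 GgCCEe=4 GgCCee=4 GgCcEe=8 GgCcee=8 GgccEe=4 Ggccee=4 ggCCEe=2 ggCCee=2 ggCcEe=4 ggCcee=4 ggccEe=2 ggccee=2
GGCCee hits 2/64; gcd=2; 2÷2/64÷2 = 1/32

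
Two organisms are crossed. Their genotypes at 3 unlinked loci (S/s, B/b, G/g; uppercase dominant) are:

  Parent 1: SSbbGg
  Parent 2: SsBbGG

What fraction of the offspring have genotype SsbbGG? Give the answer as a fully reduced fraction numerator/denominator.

SSbbGg gametes: SbG×4, Sbg×4
SsBbGG gametes: SBG×2, SbG×2, sBG×2, sbG×2
SSbbGg×SsBbGG grid (8·8=64): SSBbGG=8 SSBbGg=8 SSbbGG=8 SSbbGg=8 SsBbGG=8 SsBbGg=8 SsbbGG=8 SsbbGg=8
SsbbGG hits 8/64; gcd=8; 8÷8/64÷8 = 1/8

P(SsbbGG) = 1/8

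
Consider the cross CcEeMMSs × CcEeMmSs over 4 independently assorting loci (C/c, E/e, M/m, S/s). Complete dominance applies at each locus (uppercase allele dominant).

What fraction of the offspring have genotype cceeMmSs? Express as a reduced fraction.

CcEeMMSs gametes: CEMS×2, CEMs×2, CeMS×2, CeMs×2, cEMS×2, cEMs×2, ceMS×2, ceMs×2
CcEeMmSs gametes: CEMS×1, CEMs×1, CEmS×1, CEms×1, CeMS×1, CeMs×1, CemS×1, Cems×1, cEMS×1, cEMs×1, cEmS×1, cEms×1, ceMS×1, ceMs×1, cemS×1, cems×1
CcEeMMSs×CcEeMmSs grid (16·16=256): CCEEMMSS=2 CCEEMMSs=4 CCEEMMss=2 CCEEMmSS=2 CCEEMmSs=4 CCEEMmss=2 CCEeMMSS=4 CCEeMMSs=8 CCEeMMss=4 CCEeMmSS=4 CCEeMmSs=8 CCEeMmss=4 CCeeMMSS=2 CCeeMMSs=4 CCeeMMss=2 CCeeMmSS=2 CCeeMmSs=4 CCeeMmss=2 CcEEMMSS=4 CcEEMMSs=8 CcEEMMss=4 CcEEMmSS=4 CcEEMmSs=8 CcEEMmss=4 CcEeMMSS=8 CcEeMMSs=16 CcEeMMss=8 CcEeMmSS=8 CcEeMmSs=16 CcEeMmss=8 CceeMMSS=4 CceeMMSs=8 CceeMMss=4 CceeMmSS=4 CceeMmSs=8 CceeMmss=4 ccEEMMSS=2 ccEEMMSs=4 ccEEMMss=2 ccEEMmSS=2 ccEEMmSs=4 ccEEMmss=2 ccEeMMSS=4 ccEeMMSs=8 ccEeMMss=4 ccEeMmSS=4 ccEeMmSs=8 ccEeMmss=4 cceeMMSS=2 cceeMMSs=4 cceeMMss=2 cceeMmSS=2 cceeMmSs=4 cceeMmss=2
cceeMmSs hits 4/256; gcd=4; 4÷4/256÷4 = 1/64

P(cceeMmSs) = 1/64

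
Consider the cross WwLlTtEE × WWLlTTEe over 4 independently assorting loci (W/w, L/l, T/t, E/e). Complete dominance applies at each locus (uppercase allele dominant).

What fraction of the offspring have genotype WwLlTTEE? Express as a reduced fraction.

WwLlTtEE gametes: WLTE×2, WLtE×2, WlTE×2, WltE×2, wLTE×2, wLtE×2, wlTE×2, wltE×2
WWLlTTEe gametes: WLTE×4, WLTe×4, WlTE×4, WlTe×4
WwLlTtEE×WWLlTTEe grid (16·16=256): WWLLTTEE=8 WWLLTTEe=8 WWLLTtEE=8 WWLLTtEe=8 WWLlTTEE=16 WWLlTTEe=16 WWLlTtEE=16 WWLlTtEe=16 WWllTTEE=8 WWllTTEe=8 WWllTtEE=8 WWllTtEe=8 WwLLTTEE=8 WwLLTTEe=8 WwLLTtEE=8 WwLLTtEe=8 WwLlTTEE=16 WwLlTTEe=16 WwLlTtEE=16 WwLlTtEe=16 WwllTTEE=8 WwllTTEe=8 WwllTtEE=8 WwllTtEe=8
WwLlTTEE hits 16/256; gcd=16; 16÷16/256÷16 = 1/16

P(WwLlTTEE) = 1/16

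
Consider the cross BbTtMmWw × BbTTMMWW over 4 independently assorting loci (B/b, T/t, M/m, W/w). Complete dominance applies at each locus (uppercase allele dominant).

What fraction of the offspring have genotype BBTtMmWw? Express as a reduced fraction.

BbTtMmWw gametes: BTMW×1, BTMw×1, BTmW×1, BTmw×1, BtMW×1, BtMw×1, BtmW×1, Btmw×1, bTMW×1, bTMw×1, bTmW×1, bTmw×1, btMW×1, btMw×1, btmW×1, btmw×1
BbTTMMWW gametes: BTMW×8, bTMW×8
BbTtMmWw×BbTTMMWW grid (16·16=256): BBTTMMWW=8 BBTTMMWw=8 BBTTMmWW=8 BBTTMmWw=8 BBTtMMWW=8 BBTtMMWw=8 BBTtMmWW=8 BBTtMmWw=8 BbTTMMWW=16 BbTTMMWw=16 BbTTMmWW=16 BbTTMmWw=16 BbTtMMWW=16 BbTtMMWw=16 BbTtMmWW=16 BbTtMmWw=16 bbTTMMWW=8 bbTTMMWw=8 bbTTMmWW=8 bbTTMmWw=8 bbTtMMWW=8 bbTtMMWw=8 bbTtMmWW=8 bbTtMmWw=8
BBTtMmWw hits 8/256; gcd=8; 8÷8/256÷8 = 1/32

P(BBTtMmWw) = 1/32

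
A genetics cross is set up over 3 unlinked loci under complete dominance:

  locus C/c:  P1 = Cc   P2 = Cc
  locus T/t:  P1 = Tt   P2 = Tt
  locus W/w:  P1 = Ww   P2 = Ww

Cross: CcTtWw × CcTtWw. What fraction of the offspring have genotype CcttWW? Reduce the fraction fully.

CcTtWw gametes: CTW×1, CTw×1, CtW×1, Ctw×1, cTW×1, cTw×1, ctW×1, ctw×1
CcTtWw gametes: CTW×1, CTw×1, CtW×1, Ctw×1, cTW×1, cTw×1, ctW×1, ctw×1
CcTtWw×CcTtWw grid (8·8=64): CCTTWW=1 CCTTWw=2 CCTTww=1 CCTtWW=2 CCTtWw=4 CCTtww=2 CCttWW=1 CCttWw=2 CCttww=1 CcTTWW=2 CcTTWw=4 CcTTww=2 CcTtWW=4 CcTtWw=8 CcTtww=4 CcttWW=2 CcttWw=4 Ccttww=2 ccTTWW=1 ccTTWw=2 ccTTww=1 ccTtWW=2 ccTtWw=4 ccTtww=2 ccttWW=1 ccttWw=2 ccttww=1
CcttWW hits 2/64; gcd=2; 2÷2/64÷2 = 1/32

P(CcttWW) = 1/32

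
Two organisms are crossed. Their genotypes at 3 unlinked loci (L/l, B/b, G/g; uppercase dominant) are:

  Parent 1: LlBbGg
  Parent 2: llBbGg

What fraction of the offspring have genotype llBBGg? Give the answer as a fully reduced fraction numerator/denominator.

P(llBBGg) = 1/16

LlBbGg gametes: LBG×1, LBg×1, LbG×1, Lbg×1, lBG×1, lBg×1, lbG×1, lbg×1
llBbGg gametes: lBG×2, lBg×2, lbG×2, lbg×2
LlBbGg×llBbGg grid (8·8=64): LlBBGG=2 LlBBGg=4 LlBBgg=2 LlBbGG=4 LlBbGg=8 LlBbgg=4 LlbbGG=2 LlbbGg=4 Llbbgg=2 llBBGG=2 llBBGg=4 llBBgg=2 llBbGG=4 llBbGg=8 llBbgg=4 llbbGG=2 llbbGg=4 llbbgg=2
llBBGg hits 4/64; gcd=4; 4÷4/64÷4 = 1/16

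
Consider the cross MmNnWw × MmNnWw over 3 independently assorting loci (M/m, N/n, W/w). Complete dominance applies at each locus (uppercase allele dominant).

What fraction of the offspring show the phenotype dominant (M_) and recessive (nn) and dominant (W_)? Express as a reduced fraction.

P(M_ nn W_) = 9/64

MmNnWw gametes: MNW×1, MNw×1, MnW×1, Mnw×1, mNW×1, mNw×1, mnW×1, mnw×1
MmNnWw gametes: MNW×1, MNw×1, MnW×1, Mnw×1, mNW×1, mNw×1, mnW×1, mnw×1
MmNnWw×MmNnWw grid (8·8=64): MMNNWW=1 MMNNWw=2 MMNNww=1 MMNnWW=2 MMNnWw=4 MMNnww=2 MMnnWW=1 MMnnWw=2 MMnnww=1 MmNNWW=2 MmNNWw=4 MmNNww=2 MmNnWW=4 MmNnWw=8 MmNnww=4 MmnnWW=2 MmnnWw=4 Mmnnww=2 mmNNWW=1 mmNNWw=2 mmNNww=1 mmNnWW=2 mmNnWw=4 mmNnww=2 mmnnWW=1 mmnnWw=2 mmnnww=1
M_ nn W_ hits 9/64; gcd=1; 9÷1/64÷1 = 9/64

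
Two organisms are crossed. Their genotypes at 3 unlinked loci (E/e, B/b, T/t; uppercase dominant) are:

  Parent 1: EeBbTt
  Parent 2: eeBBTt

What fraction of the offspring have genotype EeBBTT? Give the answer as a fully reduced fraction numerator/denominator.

EeBbTt gametes: EBT×1, EBt×1, EbT×1, Ebt×1, eBT×1, eBt×1, ebT×1, ebt×1
eeBBTt gametes: eBT×4, eBt×4
EeBbTt×eeBBTt grid (8·8=64): EeBBTT=4 EeBBTt=8 EeBBtt=4 EeBbTT=4 EeBbTt=8 EeBbtt=4 eeBBTT=4 eeBBTt=8 eeBBtt=4 eeBbTT=4 eeBbTt=8 eeBbtt=4
EeBBTT hits 4/64; gcd=4; 4÷4/64÷4 = 1/16

P(EeBBTT) = 1/16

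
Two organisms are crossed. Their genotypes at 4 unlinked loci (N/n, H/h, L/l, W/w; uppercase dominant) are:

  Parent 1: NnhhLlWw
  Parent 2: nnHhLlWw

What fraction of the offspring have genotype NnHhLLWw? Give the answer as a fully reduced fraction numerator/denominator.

P(NnHhLLWw) = 1/32

NnhhLlWw gametes: NhLW×2, NhLw×2, NhlW×2, Nhlw×2, nhLW×2, nhLw×2, nhlW×2, nhlw×2
nnHhLlWw gametes: nHLW×2, nHLw×2, nHlW×2, nHlw×2, nhLW×2, nhLw×2, nhlW×2, nhlw×2
NnhhLlWw×nnHhLlWw grid (16·16=256): NnHhLLWW=4 NnHhLLWw=8 NnHhLLww=4 NnHhLlWW=8 NnHhLlWw=16 NnHhLlww=8 NnHhllWW=4 NnHhllWw=8 NnHhllww=4 NnhhLLWW=4 NnhhLLWw=8 NnhhLLww=4 NnhhLlWW=8 NnhhLlWw=16 NnhhLlww=8 NnhhllWW=4 NnhhllWw=8 Nnhhllww=4 nnHhLLWW=4 nnHhLLWw=8 nnHhLLww=4 nnHhLlWW=8 nnHhLlWw=16 nnHhLlww=8 nnHhllWW=4 nnHhllWw=8 nnHhllww=4 nnhhLLWW=4 nnhhLLWw=8 nnhhLLww=4 nnhhLlWW=8 nnhhLlWw=16 nnhhLlww=8 nnhhllWW=4 nnhhllWw=8 nnhhllww=4
NnHhLLWw hits 8/256; gcd=8; 8÷8/256÷8 = 1/32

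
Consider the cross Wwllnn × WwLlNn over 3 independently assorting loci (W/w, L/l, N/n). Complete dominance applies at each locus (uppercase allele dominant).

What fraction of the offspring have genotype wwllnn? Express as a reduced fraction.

P(wwllnn) = 1/16

Wwllnn gametes: Wln×4, wln×4
WwLlNn gametes: WLN×1, WLn×1, WlN×1, Wln×1, wLN×1, wLn×1, wlN×1, wln×1
Wwllnn×WwLlNn grid (8·8=64): WWLlNn=4 WWLlnn=4 WWllNn=4 WWllnn=4 WwLlNn=8 WwLlnn=8 WwllNn=8 Wwllnn=8 wwLlNn=4 wwLlnn=4 wwllNn=4 wwllnn=4
wwllnn hits 4/64; gcd=4; 4÷4/64÷4 = 1/16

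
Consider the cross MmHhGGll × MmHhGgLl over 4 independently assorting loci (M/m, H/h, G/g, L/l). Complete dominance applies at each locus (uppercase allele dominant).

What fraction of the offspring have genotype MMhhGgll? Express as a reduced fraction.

MmHhGGll gametes: MHGl×4, MhGl×4, mHGl×4, mhGl×4
MmHhGgLl gametes: MHGL×1, MHGl×1, MHgL×1, MHgl×1, MhGL×1, MhGl×1, MhgL×1, Mhgl×1, mHGL×1, mHGl×1, mHgL×1, mHgl×1, mhGL×1, mhGl×1, mhgL×1, mhgl×1
MmHhGGll×MmHhGgLl grid (16·16=256): MMHHGGLl=4 MMHHGGll=4 MMHHGgLl=4 MMHHGgll=4 MMHhGGLl=8 MMHhGGll=8 MMHhGgLl=8 MMHhGgll=8 MMhhGGLl=4 MMhhGGll=4 MMhhGgLl=4 MMhhGgll=4 MmHHGGLl=8 MmHHGGll=8 MmHHGgLl=8 MmHHGgll=8 MmHhGGLl=16 MmHhGGll=16 MmHhGgLl=16 MmHhGgll=16 MmhhGGLl=8 MmhhGGll=8 MmhhGgLl=8 MmhhGgll=8 mmHHGGLl=4 mmHHGGll=4 mmHHGgLl=4 mmHHGgll=4 mmHhGGLl=8 mmHhGGll=8 mmHhGgLl=8 mmHhGgll=8 mmhhGGLl=4 mmhhGGll=4 mmhhGgLl=4 mmhhGgll=4
MMhhGgll hits 4/256; gcd=4; 4÷4/256÷4 = 1/64

P(MMhhGgll) = 1/64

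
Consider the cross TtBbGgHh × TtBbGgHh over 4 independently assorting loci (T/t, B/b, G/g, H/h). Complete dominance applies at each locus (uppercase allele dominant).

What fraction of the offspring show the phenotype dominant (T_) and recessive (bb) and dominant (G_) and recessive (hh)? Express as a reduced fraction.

TtBbGgHh gametes: TBGH×1, TBGh×1, TBgH×1, TBgh×1, TbGH×1, TbGh×1, TbgH×1, Tbgh×1, tBGH×1, tBGh×1, tBgH×1, tBgh×1, tbGH×1, tbGh×1, tbgH×1, tbgh×1
TtBbGgHh gametes: TBGH×1, TBGh×1, TBgH×1, TBgh×1, TbGH×1, TbGh×1, TbgH×1, Tbgh×1, tBGH×1, tBGh×1, tBgH×1, tBgh×1, tbGH×1, tbGh×1, tbgH×1, tbgh×1
TtBbGgHh×TtBbGgHh grid (16·16=256): TTBBGGHH=1 TTBBGGHh=2 TTBBGGhh=1 TTBBGgHH=2 TTBBGgHh=4 TTBBGghh=2 TTBBggHH=1 TTBBggHh=2 TTBBgghh=1 TTBbGGHH=2 TTBbGGHh=4 TTBbGGhh=2 TTBbGgHH=4 TTBbGgHh=8 TTBbGghh=4 TTBbggHH=2 TTBbggHh=4 TTBbgghh=2 TTbbGGHH=1 TTbbGGHh=2 TTbbGGhh=1 TTbbGgHH=2 TTbbGgHh=4 TTbbGghh=2 TTbbggHH=1 TTbbggHh=2 TTbbgghh=1 TtBBGGHH=2 TtBBGGHh=4 TtBBGGhh=2 TtBBGgHH=4 TtBBGgHh=8 TtBBGghh=4 TtBBggHH=2 TtBBggHh=4 TtBBgghh=2 TtBbGGHH=4 TtBbGGHh=8 TtBbGGhh=4 TtBbGgHH=8 TtBbGgHh=16 TtBbGghh=8 TtBbggHH=4 TtBbggHh=8 TtBbgghh=4 TtbbGGHH=2 TtbbGGHh=4 TtbbGGhh=2 TtbbGgHH=4 TtbbGgHh=8 TtbbGghh=4 TtbbggHH=2 TtbbggHh=4 Ttbbgghh=2 ttBBGGHH=1 ttBBGGHh=2 ttBBGGhh=1 ttBBGgHH=2 ttBBGgHh=4 ttBBGghh=2 ttBBggHH=1 ttBBggHh=2 ttBBgghh=1 ttBbGGHH=2 ttBbGGHh=4 ttBbGGhh=2 ttBbGgHH=4 ttBbGgHh=8 ttBbGghh=4 ttBbggHH=2 ttBbggHh=4 ttBbgghh=2 ttbbGGHH=1 ttbbGGHh=2 ttbbGGhh=1 ttbbGgHH=2 ttbbGgHh=4 ttbbGghh=2 ttbbggHH=1 ttbbggHh=2 ttbbgghh=1
T_ bb G_ hh hits 9/256; gcd=1; 9÷1/256÷1 = 9/256

P(T_ bb G_ hh) = 9/256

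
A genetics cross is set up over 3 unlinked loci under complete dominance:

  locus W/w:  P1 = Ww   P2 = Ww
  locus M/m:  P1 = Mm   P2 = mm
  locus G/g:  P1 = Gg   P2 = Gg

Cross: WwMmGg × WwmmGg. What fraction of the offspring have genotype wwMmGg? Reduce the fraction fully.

P(wwMmGg) = 1/16

WwMmGg gametes: WMG×1, WMg×1, WmG×1, Wmg×1, wMG×1, wMg×1, wmG×1, wmg×1
WwmmGg gametes: WmG×2, Wmg×2, wmG×2, wmg×2
WwMmGg×WwmmGg grid (8·8=64): WWMmGG=2 WWMmGg=4 WWMmgg=2 WWmmGG=2 WWmmGg=4 WWmmgg=2 WwMmGG=4 WwMmGg=8 WwMmgg=4 WwmmGG=4 WwmmGg=8 Wwmmgg=4 wwMmGG=2 wwMmGg=4 wwMmgg=2 wwmmGG=2 wwmmGg=4 wwmmgg=2
wwMmGg hits 4/64; gcd=4; 4÷4/64÷4 = 1/16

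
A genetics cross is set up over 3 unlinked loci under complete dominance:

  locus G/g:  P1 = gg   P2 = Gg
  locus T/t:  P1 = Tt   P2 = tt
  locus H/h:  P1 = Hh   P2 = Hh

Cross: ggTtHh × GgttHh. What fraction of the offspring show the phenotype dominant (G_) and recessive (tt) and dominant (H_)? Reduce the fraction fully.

P(G_ tt H_) = 3/16

ggTtHh gametes: gTH×2, gTh×2, gtH×2, gth×2
GgttHh gametes: GtH×2, Gth×2, gtH×2, gth×2
ggTtHh×GgttHh grid (8·8=64): GgTtHH=4 GgTtHh=8 GgTthh=4 GgttHH=4 GgttHh=8 Ggtthh=4 ggTtHH=4 ggTtHh=8 ggTthh=4 ggttHH=4 ggttHh=8 ggtthh=4
G_ tt H_ hits 12/64; gcd=4; 12÷4/64÷4 = 3/16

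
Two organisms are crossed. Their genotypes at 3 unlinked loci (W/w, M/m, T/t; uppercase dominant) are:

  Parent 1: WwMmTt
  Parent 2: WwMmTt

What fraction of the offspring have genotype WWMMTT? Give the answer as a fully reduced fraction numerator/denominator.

WwMmTt gametes: WMT×1, WMt×1, WmT×1, Wmt×1, wMT×1, wMt×1, wmT×1, wmt×1
WwMmTt gametes: WMT×1, WMt×1, WmT×1, Wmt×1, wMT×1, wMt×1, wmT×1, wmt×1
WwMmTt×WwMmTt grid (8·8=64): WWMMTT=1 WWMMTt=2 WWMMtt=1 WWMmTT=2 WWMmTt=4 WWMmtt=2 WWmmTT=1 WWmmTt=2 WWmmtt=1 WwMMTT=2 WwMMTt=4 WwMMtt=2 WwMmTT=4 WwMmTt=8 WwMmtt=4 WwmmTT=2 WwmmTt=4 Wwmmtt=2 wwMMTT=1 wwMMTt=2 wwMMtt=1 wwMmTT=2 wwMmTt=4 wwMmtt=2 wwmmTT=1 wwmmTt=2 wwmmtt=1
WWMMTT hits 1/64; gcd=1; 1÷1/64÷1 = 1/64

P(WWMMTT) = 1/64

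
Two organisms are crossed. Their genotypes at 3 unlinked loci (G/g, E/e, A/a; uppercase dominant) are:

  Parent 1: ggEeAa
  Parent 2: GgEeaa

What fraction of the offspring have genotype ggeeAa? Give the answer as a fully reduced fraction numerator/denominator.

ggEeAa gametes: gEA×2, gEa×2, geA×2, gea×2
GgEeaa gametes: GEa×2, Gea×2, gEa×2, gea×2
ggEeAa×GgEeaa grid (8·8=64): GgEEAa=4 GgEEaa=4 GgEeAa=8 GgEeaa=8 GgeeAa=4 Ggeeaa=4 ggEEAa=4 ggEEaa=4 ggEeAa=8 ggEeaa=8 ggeeAa=4 ggeeaa=4
ggeeAa hits 4/64; gcd=4; 4÷4/64÷4 = 1/16

P(ggeeAa) = 1/16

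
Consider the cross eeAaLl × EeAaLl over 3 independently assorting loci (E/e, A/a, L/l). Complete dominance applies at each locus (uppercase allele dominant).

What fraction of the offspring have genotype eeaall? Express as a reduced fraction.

P(eeaall) = 1/32

eeAaLl gametes: eAL×2, eAl×2, eaL×2, eal×2
EeAaLl gametes: EAL×1, EAl×1, EaL×1, Eal×1, eAL×1, eAl×1, eaL×1, eal×1
eeAaLl×EeAaLl grid (8·8=64): EeAALL=2 EeAALl=4 EeAAll=2 EeAaLL=4 EeAaLl=8 EeAall=4 EeaaLL=2 EeaaLl=4 Eeaall=2 eeAALL=2 eeAALl=4 eeAAll=2 eeAaLL=4 eeAaLl=8 eeAall=4 eeaaLL=2 eeaaLl=4 eeaall=2
eeaall hits 2/64; gcd=2; 2÷2/64÷2 = 1/32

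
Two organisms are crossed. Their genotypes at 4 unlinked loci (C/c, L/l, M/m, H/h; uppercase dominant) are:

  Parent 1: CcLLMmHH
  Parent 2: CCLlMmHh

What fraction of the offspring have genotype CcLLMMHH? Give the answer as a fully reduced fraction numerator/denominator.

P(CcLLMMHH) = 1/32

CcLLMmHH gametes: CLMH×4, CLmH×4, cLMH×4, cLmH×4
CCLlMmHh gametes: CLMH×2, CLMh×2, CLmH×2, CLmh×2, ClMH×2, ClMh×2, ClmH×2, Clmh×2
CcLLMmHH×CCLlMmHh grid (16·16=256): CCLLMMHH=8 CCLLMMHh=8 CCLLMmHH=16 CCLLMmHh=16 CCLLmmHH=8 CCLLmmHh=8 CCLlMMHH=8 CCLlMMHh=8 CCLlMmHH=16 CCLlMmHh=16 CCLlmmHH=8 CCLlmmHh=8 CcLLMMHH=8 CcLLMMHh=8 CcLLMmHH=16 CcLLMmHh=16 CcLLmmHH=8 CcLLmmHh=8 CcLlMMHH=8 CcLlMMHh=8 CcLlMmHH=16 CcLlMmHh=16 CcLlmmHH=8 CcLlmmHh=8
CcLLMMHH hits 8/256; gcd=8; 8÷8/256÷8 = 1/32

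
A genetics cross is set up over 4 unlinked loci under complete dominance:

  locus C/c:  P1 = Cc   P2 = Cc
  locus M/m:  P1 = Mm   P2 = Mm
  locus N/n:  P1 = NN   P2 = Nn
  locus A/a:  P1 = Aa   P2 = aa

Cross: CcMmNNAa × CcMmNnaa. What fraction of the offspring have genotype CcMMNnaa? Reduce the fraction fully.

CcMmNNAa gametes: CMNA×2, CMNa×2, CmNA×2, CmNa×2, cMNA×2, cMNa×2, cmNA×2, cmNa×2
CcMmNnaa gametes: CMNa×2, CMna×2, CmNa×2, Cmna×2, cMNa×2, cMna×2, cmNa×2, cmna×2
CcMmNNAa×CcMmNnaa grid (16·16=256): CCMMNNAa=4 CCMMNNaa=4 CCMMNnAa=4 CCMMNnaa=4 CCMmNNAa=8 CCMmNNaa=8 CCMmNnAa=8 CCMmNnaa=8 CCmmNNAa=4 CCmmNNaa=4 CCmmNnAa=4 CCmmNnaa=4 CcMMNNAa=8 CcMMNNaa=8 CcMMNnAa=8 CcMMNnaa=8 CcMmNNAa=16 CcMmNNaa=16 CcMmNnAa=16 CcMmNnaa=16 CcmmNNAa=8 CcmmNNaa=8 CcmmNnAa=8 CcmmNnaa=8 ccMMNNAa=4 ccMMNNaa=4 ccMMNnAa=4 ccMMNnaa=4 ccMmNNAa=8 ccMmNNaa=8 ccMmNnAa=8 ccMmNnaa=8 ccmmNNAa=4 ccmmNNaa=4 ccmmNnAa=4 ccmmNnaa=4
CcMMNnaa hits 8/256; gcd=8; 8÷8/256÷8 = 1/32

P(CcMMNnaa) = 1/32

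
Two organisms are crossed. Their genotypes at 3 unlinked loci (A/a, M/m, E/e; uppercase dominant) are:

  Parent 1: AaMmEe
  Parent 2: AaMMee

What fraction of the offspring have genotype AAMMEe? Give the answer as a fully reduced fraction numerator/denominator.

AaMmEe gametes: AME×1, AMe×1, AmE×1, Ame×1, aME×1, aMe×1, amE×1, ame×1
AaMMee gametes: AMe×4, aMe×4
AaMmEe×AaMMee grid (8·8=64): AAMMEe=4 AAMMee=4 AAMmEe=4 AAMmee=4 AaMMEe=8 AaMMee=8 AaMmEe=8 AaMmee=8 aaMMEe=4 aaMMee=4 aaMmEe=4 aaMmee=4
AAMMEe hits 4/64; gcd=4; 4÷4/64÷4 = 1/16

P(AAMMEe) = 1/16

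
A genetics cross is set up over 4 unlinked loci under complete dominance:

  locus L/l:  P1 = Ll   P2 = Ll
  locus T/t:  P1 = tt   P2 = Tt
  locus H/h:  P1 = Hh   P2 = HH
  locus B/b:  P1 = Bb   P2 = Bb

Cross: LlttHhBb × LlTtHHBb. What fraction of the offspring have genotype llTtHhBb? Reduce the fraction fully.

LlttHhBb gametes: LtHB×2, LtHb×2, LthB×2, Lthb×2, ltHB×2, ltHb×2, lthB×2, lthb×2
LlTtHHBb gametes: LTHB×2, LTHb×2, LtHB×2, LtHb×2, lTHB×2, lTHb×2, ltHB×2, ltHb×2
LlttHhBb×LlTtHHBb grid (16·16=256): LLTtHHBB=4 LLTtHHBb=8 LLTtHHbb=4 LLTtHhBB=4 LLTtHhBb=8 LLTtHhbb=4 LLttHHBB=4 LLttHHBb=8 LLttHHbb=4 LLttHhBB=4 LLttHhBb=8 LLttHhbb=4 LlTtHHBB=8 LlTtHHBb=16 LlTtHHbb=8 LlTtHhBB=8 LlTtHhBb=16 LlTtHhbb=8 LlttHHBB=8 LlttHHBb=16 LlttHHbb=8 LlttHhBB=8 LlttHhBb=16 LlttHhbb=8 llTtHHBB=4 llTtHHBb=8 llTtHHbb=4 llTtHhBB=4 llTtHhBb=8 llTtHhbb=4 llttHHBB=4 llttHHBb=8 llttHHbb=4 llttHhBB=4 llttHhBb=8 llttHhbb=4
llTtHhBb hits 8/256; gcd=8; 8÷8/256÷8 = 1/32

P(llTtHhBb) = 1/32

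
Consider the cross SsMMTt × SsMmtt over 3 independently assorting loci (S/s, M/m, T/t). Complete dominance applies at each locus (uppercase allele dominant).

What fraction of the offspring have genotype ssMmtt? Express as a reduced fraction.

P(ssMmtt) = 1/16

SsMMTt gametes: SMT×2, SMt×2, sMT×2, sMt×2
SsMmtt gametes: SMt×2, Smt×2, sMt×2, smt×2
SsMMTt×SsMmtt grid (8·8=64): SSMMTt=4 SSMMtt=4 SSMmTt=4 SSMmtt=4 SsMMTt=8 SsMMtt=8 SsMmTt=8 SsMmtt=8 ssMMTt=4 ssMMtt=4 ssMmTt=4 ssMmtt=4
ssMmtt hits 4/64; gcd=4; 4÷4/64÷4 = 1/16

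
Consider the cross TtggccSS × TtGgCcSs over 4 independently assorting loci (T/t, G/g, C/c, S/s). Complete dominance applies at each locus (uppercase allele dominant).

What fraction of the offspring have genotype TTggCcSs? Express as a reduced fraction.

TtggccSS gametes: TgcS×8, tgcS×8
TtGgCcSs gametes: TGCS×1, TGCs×1, TGcS×1, TGcs×1, TgCS×1, TgCs×1, TgcS×1, Tgcs×1, tGCS×1, tGCs×1, tGcS×1, tGcs×1, tgCS×1, tgCs×1, tgcS×1, tgcs×1
TtggccSS×TtGgCcSs grid (16·16=256): TTGgCcSS=8 TTGgCcSs=8 TTGgccSS=8 TTGgccSs=8 TTggCcSS=8 TTggCcSs=8 TTggccSS=8 TTggccSs=8 TtGgCcSS=16 TtGgCcSs=16 TtGgccSS=16 TtGgccSs=16 TtggCcSS=16 TtggCcSs=16 TtggccSS=16 TtggccSs=16 ttGgCcSS=8 ttGgCcSs=8 ttGgccSS=8 ttGgccSs=8 ttggCcSS=8 ttggCcSs=8 ttggccSS=8 ttggccSs=8
TTggCcSs hits 8/256; gcd=8; 8÷8/256÷8 = 1/32

P(TTggCcSs) = 1/32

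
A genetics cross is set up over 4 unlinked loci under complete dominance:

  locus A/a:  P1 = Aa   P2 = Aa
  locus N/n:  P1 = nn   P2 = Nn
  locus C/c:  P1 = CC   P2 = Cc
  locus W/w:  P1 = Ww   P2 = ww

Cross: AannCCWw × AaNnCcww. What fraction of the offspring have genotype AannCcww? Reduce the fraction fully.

P(AannCcww) = 1/16

AannCCWw gametes: AnCW×4, AnCw×4, anCW×4, anCw×4
AaNnCcww gametes: ANCw×2, ANcw×2, AnCw×2, Ancw×2, aNCw×2, aNcw×2, anCw×2, ancw×2
AannCCWw×AaNnCcww grid (16·16=256): AANnCCWw=8 AANnCCww=8 AANnCcWw=8 AANnCcww=8 AAnnCCWw=8 AAnnCCww=8 AAnnCcWw=8 AAnnCcww=8 AaNnCCWw=16 AaNnCCww=16 AaNnCcWw=16 AaNnCcww=16 AannCCWw=16 AannCCww=16 AannCcWw=16 AannCcww=16 aaNnCCWw=8 aaNnCCww=8 aaNnCcWw=8 aaNnCcww=8 aannCCWw=8 aannCCww=8 aannCcWw=8 aannCcww=8
AannCcww hits 16/256; gcd=16; 16÷16/256÷16 = 1/16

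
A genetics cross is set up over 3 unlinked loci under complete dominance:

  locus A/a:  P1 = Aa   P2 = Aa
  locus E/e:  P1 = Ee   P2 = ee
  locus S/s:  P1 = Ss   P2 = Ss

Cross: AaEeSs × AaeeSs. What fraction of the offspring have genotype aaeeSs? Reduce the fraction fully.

P(aaeeSs) = 1/16

AaEeSs gametes: AES×1, AEs×1, AeS×1, Aes×1, aES×1, aEs×1, aeS×1, aes×1
AaeeSs gametes: AeS×2, Aes×2, aeS×2, aes×2
AaEeSs×AaeeSs grid (8·8=64): AAEeSS=2 AAEeSs=4 AAEess=2 AAeeSS=2 AAeeSs=4 AAeess=2 AaEeSS=4 AaEeSs=8 AaEess=4 AaeeSS=4 AaeeSs=8 Aaeess=4 aaEeSS=2 aaEeSs=4 aaEess=2 aaeeSS=2 aaeeSs=4 aaeess=2
aaeeSs hits 4/64; gcd=4; 4÷4/64÷4 = 1/16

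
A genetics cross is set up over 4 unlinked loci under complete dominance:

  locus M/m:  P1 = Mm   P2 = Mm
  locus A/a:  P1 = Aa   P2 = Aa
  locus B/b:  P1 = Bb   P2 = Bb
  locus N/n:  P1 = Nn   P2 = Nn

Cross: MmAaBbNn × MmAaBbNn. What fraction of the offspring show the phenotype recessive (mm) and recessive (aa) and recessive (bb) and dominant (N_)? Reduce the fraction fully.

MmAaBbNn gametes: MABN×1, MABn×1, MAbN×1, MAbn×1, MaBN×1, MaBn×1, MabN×1, Mabn×1, mABN×1, mABn×1, mAbN×1, mAbn×1, maBN×1, maBn×1, mabN×1, mabn×1
MmAaBbNn gametes: MABN×1, MABn×1, MAbN×1, MAbn×1, MaBN×1, MaBn×1, MabN×1, Mabn×1, mABN×1, mABn×1, mAbN×1, mAbn×1, maBN×1, maBn×1, mabN×1, mabn×1
MmAaBbNn×MmAaBbNn grid (16·16=256): MMAABBNN=1 MMAABBNn=2 MMAABBnn=1 MMAABbNN=2 MMAABbNn=4 MMAABbnn=2 MMAAbbNN=1 MMAAbbNn=2 MMAAbbnn=1 MMAaBBNN=2 MMAaBBNn=4 MMAaBBnn=2 MMAaBbNN=4 MMAaBbNn=8 MMAaBbnn=4 MMAabbNN=2 MMAabbNn=4 MMAabbnn=2 MMaaBBNN=1 MMaaBBNn=2 MMaaBBnn=1 MMaaBbNN=2 MMaaBbNn=4 MMaaBbnn=2 MMaabbNN=1 MMaabbNn=2 MMaabbnn=1 MmAABBNN=2 MmAABBNn=4 MmAABBnn=2 MmAABbNN=4 MmAABbNn=8 MmAABbnn=4 MmAAbbNN=2 MmAAbbNn=4 MmAAbbnn=2 MmAaBBNN=4 MmAaBBNn=8 MmAaBBnn=4 MmAaBbNN=8 MmAaBbNn=16 MmAaBbnn=8 MmAabbNN=4 MmAabbNn=8 MmAabbnn=4 MmaaBBNN=2 MmaaBBNn=4 MmaaBBnn=2 MmaaBbNN=4 MmaaBbNn=8 MmaaBbnn=4 MmaabbNN=2 MmaabbNn=4 Mmaabbnn=2 mmAABBNN=1 mmAABBNn=2 mmAABBnn=1 mmAABbNN=2 mmAABbNn=4 mmAABbnn=2 mmAAbbNN=1 mmAAbbNn=2 mmAAbbnn=1 mmAaBBNN=2 mmAaBBNn=4 mmAaBBnn=2 mmAaBbNN=4 mmAaBbNn=8 mmAaBbnn=4 mmAabbNN=2 mmAabbNn=4 mmAabbnn=2 mmaaBBNN=1 mmaaBBNn=2 mmaaBBnn=1 mmaaBbNN=2 mmaaBbNn=4 mmaaBbnn=2 mmaabbNN=1 mmaabbNn=2 mmaabbnn=1
mm aa bb N_ hits 3/256; gcd=1; 3÷1/256÷1 = 3/256

P(mm aa bb N_) = 3/256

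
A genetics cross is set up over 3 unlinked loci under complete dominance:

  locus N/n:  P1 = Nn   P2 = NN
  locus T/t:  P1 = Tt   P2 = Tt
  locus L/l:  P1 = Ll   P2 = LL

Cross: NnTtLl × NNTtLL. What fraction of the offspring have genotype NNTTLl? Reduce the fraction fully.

P(NNTTLl) = 1/16

NnTtLl gametes: NTL×1, NTl×1, NtL×1, Ntl×1, nTL×1, nTl×1, ntL×1, ntl×1
NNTtLL gametes: NTL×4, NtL×4
NnTtLl×NNTtLL grid (8·8=64): NNTTLL=4 NNTTLl=4 NNTtLL=8 NNTtLl=8 NNttLL=4 NNttLl=4 NnTTLL=4 NnTTLl=4 NnTtLL=8 NnTtLl=8 NnttLL=4 NnttLl=4
NNTTLl hits 4/64; gcd=4; 4÷4/64÷4 = 1/16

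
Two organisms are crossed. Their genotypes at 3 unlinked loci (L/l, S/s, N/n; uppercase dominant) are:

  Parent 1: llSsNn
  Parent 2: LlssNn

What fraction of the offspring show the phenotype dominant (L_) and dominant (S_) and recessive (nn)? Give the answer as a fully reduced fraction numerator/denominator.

P(L_ S_ nn) = 1/16

llSsNn gametes: lSN×2, lSn×2, lsN×2, lsn×2
LlssNn gametes: LsN×2, Lsn×2, lsN×2, lsn×2
llSsNn×LlssNn grid (8·8=64): LlSsNN=4 LlSsNn=8 LlSsnn=4 LlssNN=4 LlssNn=8 Llssnn=4 llSsNN=4 llSsNn=8 llSsnn=4 llssNN=4 llssNn=8 llssnn=4
L_ S_ nn hits 4/64; gcd=4; 4÷4/64÷4 = 1/16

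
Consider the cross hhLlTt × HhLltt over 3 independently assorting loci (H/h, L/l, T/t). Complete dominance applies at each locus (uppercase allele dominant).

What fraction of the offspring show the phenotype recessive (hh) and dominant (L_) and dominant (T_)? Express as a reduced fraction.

hhLlTt gametes: hLT×2, hLt×2, hlT×2, hlt×2
HhLltt gametes: HLt×2, Hlt×2, hLt×2, hlt×2
hhLlTt×HhLltt grid (8·8=64): HhLLTt=4 HhLLtt=4 HhLlTt=8 HhLltt=8 HhllTt=4 Hhlltt=4 hhLLTt=4 hhLLtt=4 hhLlTt=8 hhLltt=8 hhllTt=4 hhlltt=4
hh L_ T_ hits 12/64; gcd=4; 12÷4/64÷4 = 3/16

P(hh L_ T_) = 3/16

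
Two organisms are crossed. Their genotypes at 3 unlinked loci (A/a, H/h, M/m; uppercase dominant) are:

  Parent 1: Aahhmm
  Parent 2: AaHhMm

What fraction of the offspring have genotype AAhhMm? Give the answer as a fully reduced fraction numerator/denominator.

Aahhmm gametes: Ahm×4, ahm×4
AaHhMm gametes: AHM×1, AHm×1, AhM×1, Ahm×1, aHM×1, aHm×1, ahM×1, ahm×1
Aahhmm×AaHhMm grid (8·8=64): AAHhMm=4 AAHhmm=4 AAhhMm=4 AAhhmm=4 AaHhMm=8 AaHhmm=8 AahhMm=8 Aahhmm=8 aaHhMm=4 aaHhmm=4 aahhMm=4 aahhmm=4
AAhhMm hits 4/64; gcd=4; 4÷4/64÷4 = 1/16

P(AAhhMm) = 1/16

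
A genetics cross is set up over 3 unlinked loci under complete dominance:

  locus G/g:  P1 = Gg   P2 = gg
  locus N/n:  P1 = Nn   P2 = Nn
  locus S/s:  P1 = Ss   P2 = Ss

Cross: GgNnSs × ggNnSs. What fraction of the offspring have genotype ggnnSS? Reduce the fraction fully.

GgNnSs gametes: GNS×1, GNs×1, GnS×1, Gns×1, gNS×1, gNs×1, gnS×1, gns×1
ggNnSs gametes: gNS×2, gNs×2, gnS×2, gns×2
GgNnSs×ggNnSs grid (8·8=64): GgNNSS=2 GgNNSs=4 GgNNss=2 GgNnSS=4 GgNnSs=8 GgNnss=4 GgnnSS=2 GgnnSs=4 Ggnnss=2 ggNNSS=2 ggNNSs=4 ggNNss=2 ggNnSS=4 ggNnSs=8 ggNnss=4 ggnnSS=2 ggnnSs=4 ggnnss=2
ggnnSS hits 2/64; gcd=2; 2÷2/64÷2 = 1/32

P(ggnnSS) = 1/32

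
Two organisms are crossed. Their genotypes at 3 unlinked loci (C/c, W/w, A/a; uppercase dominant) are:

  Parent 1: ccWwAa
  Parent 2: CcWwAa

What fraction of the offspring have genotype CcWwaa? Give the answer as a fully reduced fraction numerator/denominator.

P(CcWwaa) = 1/16

ccWwAa gametes: cWA×2, cWa×2, cwA×2, cwa×2
CcWwAa gametes: CWA×1, CWa×1, CwA×1, Cwa×1, cWA×1, cWa×1, cwA×1, cwa×1
ccWwAa×CcWwAa grid (8·8=64): CcWWAA=2 CcWWAa=4 CcWWaa=2 CcWwAA=4 CcWwAa=8 CcWwaa=4 CcwwAA=2 CcwwAa=4 Ccwwaa=2 ccWWAA=2 ccWWAa=4 ccWWaa=2 ccWwAA=4 ccWwAa=8 ccWwaa=4 ccwwAA=2 ccwwAa=4 ccwwaa=2
CcWwaa hits 4/64; gcd=4; 4÷4/64÷4 = 1/16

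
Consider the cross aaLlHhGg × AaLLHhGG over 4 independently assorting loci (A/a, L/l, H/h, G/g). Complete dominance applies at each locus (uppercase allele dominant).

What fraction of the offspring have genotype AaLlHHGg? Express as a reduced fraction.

P(AaLlHHGg) = 1/32

aaLlHhGg gametes: aLHG×2, aLHg×2, aLhG×2, aLhg×2, alHG×2, alHg×2, alhG×2, alhg×2
AaLLHhGG gametes: ALHG×4, ALhG×4, aLHG×4, aLhG×4
aaLlHhGg×AaLLHhGG grid (16·16=256): AaLLHHGG=8 AaLLHHGg=8 AaLLHhGG=16 AaLLHhGg=16 AaLLhhGG=8 AaLLhhGg=8 AaLlHHGG=8 AaLlHHGg=8 AaLlHhGG=16 AaLlHhGg=16 AaLlhhGG=8 AaLlhhGg=8 aaLLHHGG=8 aaLLHHGg=8 aaLLHhGG=16 aaLLHhGg=16 aaLLhhGG=8 aaLLhhGg=8 aaLlHHGG=8 aaLlHHGg=8 aaLlHhGG=16 aaLlHhGg=16 aaLlhhGG=8 aaLlhhGg=8
AaLlHHGg hits 8/256; gcd=8; 8÷8/256÷8 = 1/32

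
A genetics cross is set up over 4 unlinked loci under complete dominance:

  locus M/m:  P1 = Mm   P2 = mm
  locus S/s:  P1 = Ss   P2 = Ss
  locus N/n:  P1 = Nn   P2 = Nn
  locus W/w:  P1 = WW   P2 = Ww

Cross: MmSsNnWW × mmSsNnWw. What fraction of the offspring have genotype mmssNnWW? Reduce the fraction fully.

P(mmssNnWW) = 1/32

MmSsNnWW gametes: MSNW×2, MSnW×2, MsNW×2, MsnW×2, mSNW×2, mSnW×2, msNW×2, msnW×2
mmSsNnWw gametes: mSNW×2, mSNw×2, mSnW×2, mSnw×2, msNW×2, msNw×2, msnW×2, msnw×2
MmSsNnWW×mmSsNnWw grid (16·16=256): MmSSNNWW=4 MmSSNNWw=4 MmSSNnWW=8 MmSSNnWw=8 MmSSnnWW=4 MmSSnnWw=4 MmSsNNWW=8 MmSsNNWw=8 MmSsNnWW=16 MmSsNnWw=16 MmSsnnWW=8 MmSsnnWw=8 MmssNNWW=4 MmssNNWw=4 MmssNnWW=8 MmssNnWw=8 MmssnnWW=4 MmssnnWw=4 mmSSNNWW=4 mmSSNNWw=4 mmSSNnWW=8 mmSSNnWw=8 mmSSnnWW=4 mmSSnnWw=4 mmSsNNWW=8 mmSsNNWw=8 mmSsNnWW=16 mmSsNnWw=16 mmSsnnWW=8 mmSsnnWw=8 mmssNNWW=4 mmssNNWw=4 mmssNnWW=8 mmssNnWw=8 mmssnnWW=4 mmssnnWw=4
mmssNnWW hits 8/256; gcd=8; 8÷8/256÷8 = 1/32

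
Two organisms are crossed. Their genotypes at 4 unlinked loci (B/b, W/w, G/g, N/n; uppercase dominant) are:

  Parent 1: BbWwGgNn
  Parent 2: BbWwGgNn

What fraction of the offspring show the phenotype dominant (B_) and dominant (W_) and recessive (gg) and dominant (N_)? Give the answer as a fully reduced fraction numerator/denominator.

BbWwGgNn gametes: BWGN×1, BWGn×1, BWgN×1, BWgn×1, BwGN×1, BwGn×1, BwgN×1, Bwgn×1, bWGN×1, bWGn×1, bWgN×1, bWgn×1, bwGN×1, bwGn×1, bwgN×1, bwgn×1
BbWwGgNn gametes: BWGN×1, BWGn×1, BWgN×1, BWgn×1, BwGN×1, BwGn×1, BwgN×1, Bwgn×1, bWGN×1, bWGn×1, bWgN×1, bWgn×1, bwGN×1, bwGn×1, bwgN×1, bwgn×1
BbWwGgNn×BbWwGgNn grid (16·16=256): BBWWGGNN=1 BBWWGGNn=2 BBWWGGnn=1 BBWWGgNN=2 BBWWGgNn=4 BBWWGgnn=2 BBWWggNN=1 BBWWggNn=2 BBWWggnn=1 BBWwGGNN=2 BBWwGGNn=4 BBWwGGnn=2 BBWwGgNN=4 BBWwGgNn=8 BBWwGgnn=4 BBWwggNN=2 BBWwggNn=4 BBWwggnn=2 BBwwGGNN=1 BBwwGGNn=2 BBwwGGnn=1 BBwwGgNN=2 BBwwGgNn=4 BBwwGgnn=2 BBwwggNN=1 BBwwggNn=2 BBwwggnn=1 BbWWGGNN=2 BbWWGGNn=4 BbWWGGnn=2 BbWWGgNN=4 BbWWGgNn=8 BbWWGgnn=4 BbWWggNN=2 BbWWggNn=4 BbWWggnn=2 BbWwGGNN=4 BbWwGGNn=8 BbWwGGnn=4 BbWwGgNN=8 BbWwGgNn=16 BbWwGgnn=8 BbWwggNN=4 BbWwggNn=8 BbWwggnn=4 BbwwGGNN=2 BbwwGGNn=4 BbwwGGnn=2 BbwwGgNN=4 BbwwGgNn=8 BbwwGgnn=4 BbwwggNN=2 BbwwggNn=4 Bbwwggnn=2 bbWWGGNN=1 bbWWGGNn=2 bbWWGGnn=1 bbWWGgNN=2 bbWWGgNn=4 bbWWGgnn=2 bbWWggNN=1 bbWWggNn=2 bbWWggnn=1 bbWwGGNN=2 bbWwGGNn=4 bbWwGGnn=2 bbWwGgNN=4 bbWwGgNn=8 bbWwGgnn=4 bbWwggNN=2 bbWwggNn=4 bbWwggnn=2 bbwwGGNN=1 bbwwGGNn=2 bbwwGGnn=1 bbwwGgNN=2 bbwwGgNn=4 bbwwGgnn=2 bbwwggNN=1 bbwwggNn=2 bbwwggnn=1
B_ W_ gg N_ hits 27/256; gcd=1; 27÷1/256÷1 = 27/256

P(B_ W_ gg N_) = 27/256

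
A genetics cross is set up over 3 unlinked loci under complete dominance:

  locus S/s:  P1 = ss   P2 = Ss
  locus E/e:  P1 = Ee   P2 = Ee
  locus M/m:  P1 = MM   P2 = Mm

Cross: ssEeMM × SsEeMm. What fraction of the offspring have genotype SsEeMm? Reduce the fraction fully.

P(SsEeMm) = 1/8

ssEeMM gametes: sEM×4, seM×4
SsEeMm gametes: SEM×1, SEm×1, SeM×1, Sem×1, sEM×1, sEm×1, seM×1, sem×1
ssEeMM×SsEeMm grid (8·8=64): SsEEMM=4 SsEEMm=4 SsEeMM=8 SsEeMm=8 SseeMM=4 SseeMm=4 ssEEMM=4 ssEEMm=4 ssEeMM=8 ssEeMm=8 sseeMM=4 sseeMm=4
SsEeMm hits 8/64; gcd=8; 8÷8/64÷8 = 1/8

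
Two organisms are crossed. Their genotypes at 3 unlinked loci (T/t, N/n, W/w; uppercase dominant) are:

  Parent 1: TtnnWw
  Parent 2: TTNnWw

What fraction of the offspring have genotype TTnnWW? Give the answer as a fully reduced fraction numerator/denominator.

P(TTnnWW) = 1/16

TtnnWw gametes: TnW×2, Tnw×2, tnW×2, tnw×2
TTNnWw gametes: TNW×2, TNw×2, TnW×2, Tnw×2
TtnnWw×TTNnWw grid (8·8=64): TTNnWW=4 TTNnWw=8 TTNnww=4 TTnnWW=4 TTnnWw=8 TTnnww=4 TtNnWW=4 TtNnWw=8 TtNnww=4 TtnnWW=4 TtnnWw=8 Ttnnww=4
TTnnWW hits 4/64; gcd=4; 4÷4/64÷4 = 1/16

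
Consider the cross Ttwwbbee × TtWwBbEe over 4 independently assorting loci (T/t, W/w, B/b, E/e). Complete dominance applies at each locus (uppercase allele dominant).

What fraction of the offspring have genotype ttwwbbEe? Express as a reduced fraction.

P(ttwwbbEe) = 1/32

Ttwwbbee gametes: Twbe×8, twbe×8
TtWwBbEe gametes: TWBE×1, TWBe×1, TWbE×1, TWbe×1, TwBE×1, TwBe×1, TwbE×1, Twbe×1, tWBE×1, tWBe×1, tWbE×1, tWbe×1, twBE×1, twBe×1, twbE×1, twbe×1
Ttwwbbee×TtWwBbEe grid (16·16=256): TTWwBbEe=8 TTWwBbee=8 TTWwbbEe=8 TTWwbbee=8 TTwwBbEe=8 TTwwBbee=8 TTwwbbEe=8 TTwwbbee=8 TtWwBbEe=16 TtWwBbee=16 TtWwbbEe=16 TtWwbbee=16 TtwwBbEe=16 TtwwBbee=16 TtwwbbEe=16 Ttwwbbee=16 ttWwBbEe=8 ttWwBbee=8 ttWwbbEe=8 ttWwbbee=8 ttwwBbEe=8 ttwwBbee=8 ttwwbbEe=8 ttwwbbee=8
ttwwbbEe hits 8/256; gcd=8; 8÷8/256÷8 = 1/32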